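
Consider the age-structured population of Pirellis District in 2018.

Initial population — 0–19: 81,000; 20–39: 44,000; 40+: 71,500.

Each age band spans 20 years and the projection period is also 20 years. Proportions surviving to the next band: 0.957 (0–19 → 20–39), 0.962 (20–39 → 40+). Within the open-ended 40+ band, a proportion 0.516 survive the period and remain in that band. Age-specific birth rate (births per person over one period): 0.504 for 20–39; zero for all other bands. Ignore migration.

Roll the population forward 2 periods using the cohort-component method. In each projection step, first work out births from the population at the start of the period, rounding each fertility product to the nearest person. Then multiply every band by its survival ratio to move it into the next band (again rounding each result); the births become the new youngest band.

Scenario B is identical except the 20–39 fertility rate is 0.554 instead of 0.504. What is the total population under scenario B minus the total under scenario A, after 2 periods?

Period 1:
Births: 44000 × 0.504 = 22176
20–39: 81000 × 0.957 = 77517
40+: 44000 × 0.962 + 71500 × 0.516 = 42328 + 36894 = 79222
End of period: [22176, 77517, 79222]
Period 2:
Births: 77517 × 0.504 = 39069
20–39: 22176 × 0.957 = 21222
40+: 77517 × 0.962 + 79222 × 0.516 = 74571 + 40879 = 115450
End of period: [39069, 21222, 115450]
Scenario A total after 2 periods: 175741
Scenario B projection —
Period 1:
Births: 44000 × 0.554 = 24376
20–39: 81000 × 0.957 = 77517
40+: 44000 × 0.962 + 71500 × 0.516 = 42328 + 36894 = 79222
End of period: [24376, 77517, 79222]
Period 2:
Births: 77517 × 0.554 = 42944
20–39: 24376 × 0.957 = 23328
40+: 77517 × 0.962 + 79222 × 0.516 = 74571 + 40879 = 115450
End of period: [42944, 23328, 115450]
Scenario B total after 2 periods: 181722
Difference B − A = 181722 − 175741 = 5981

5981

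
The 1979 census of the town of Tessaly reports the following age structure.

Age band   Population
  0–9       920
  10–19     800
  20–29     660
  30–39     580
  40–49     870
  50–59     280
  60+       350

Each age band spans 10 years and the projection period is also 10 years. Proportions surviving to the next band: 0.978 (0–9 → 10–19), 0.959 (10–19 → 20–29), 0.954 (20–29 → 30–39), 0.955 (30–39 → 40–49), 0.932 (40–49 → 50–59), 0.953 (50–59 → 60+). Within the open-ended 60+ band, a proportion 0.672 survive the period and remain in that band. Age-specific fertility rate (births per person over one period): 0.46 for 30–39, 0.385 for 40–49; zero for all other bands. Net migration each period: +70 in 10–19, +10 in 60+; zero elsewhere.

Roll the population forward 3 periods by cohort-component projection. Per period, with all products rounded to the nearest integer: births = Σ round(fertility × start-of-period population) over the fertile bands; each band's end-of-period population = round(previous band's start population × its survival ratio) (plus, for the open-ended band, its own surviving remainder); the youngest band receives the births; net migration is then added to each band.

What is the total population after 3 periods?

5169

Call the bands 1 to 7, youngest first.
Period 1:
Births: 580 × 0.46 = 267  |  870 × 0.385 = 335 → total 602
Band 2: 920 × 0.978 = 900
Band 3: 800 × 0.959 = 767
Band 4: 660 × 0.954 = 630
Band 5: 580 × 0.955 = 554
Band 6: 870 × 0.932 = 811
Band 7: 280 × 0.953 + 350 × 0.672 = 267 + 235 = 502
Net migration: Band 2 + 70 → 970; Band 7 + 10 → 512
→ [602, 970, 767, 630, 554, 811, 512]
Period 2:
Births: 630 × 0.46 = 290  |  554 × 0.385 = 213 → total 503
Band 2: 602 × 0.978 = 589
Band 3: 970 × 0.959 = 930
Band 4: 767 × 0.954 = 732
Band 5: 630 × 0.955 = 602
Band 6: 554 × 0.932 = 516
Band 7: 811 × 0.953 + 512 × 0.672 = 773 + 344 = 1117
Net migration: Band 2 + 70 → 659; Band 7 + 10 → 1127
→ [503, 659, 930, 732, 602, 516, 1127]
Period 3:
Births: 732 × 0.46 = 337  |  602 × 0.385 = 232 → total 569
Band 2: 503 × 0.978 = 492
Band 3: 659 × 0.959 = 632
Band 4: 930 × 0.954 = 887
Band 5: 732 × 0.955 = 699
Band 6: 602 × 0.932 = 561
Band 7: 516 × 0.953 + 1127 × 0.672 = 492 + 757 = 1249
Net migration: Band 2 + 70 → 562; Band 7 + 10 → 1259
→ [569, 562, 632, 887, 699, 561, 1259]
Total after period 3: 569 + 562 + 632 + 887 + 699 + 561 + 1259 = 5169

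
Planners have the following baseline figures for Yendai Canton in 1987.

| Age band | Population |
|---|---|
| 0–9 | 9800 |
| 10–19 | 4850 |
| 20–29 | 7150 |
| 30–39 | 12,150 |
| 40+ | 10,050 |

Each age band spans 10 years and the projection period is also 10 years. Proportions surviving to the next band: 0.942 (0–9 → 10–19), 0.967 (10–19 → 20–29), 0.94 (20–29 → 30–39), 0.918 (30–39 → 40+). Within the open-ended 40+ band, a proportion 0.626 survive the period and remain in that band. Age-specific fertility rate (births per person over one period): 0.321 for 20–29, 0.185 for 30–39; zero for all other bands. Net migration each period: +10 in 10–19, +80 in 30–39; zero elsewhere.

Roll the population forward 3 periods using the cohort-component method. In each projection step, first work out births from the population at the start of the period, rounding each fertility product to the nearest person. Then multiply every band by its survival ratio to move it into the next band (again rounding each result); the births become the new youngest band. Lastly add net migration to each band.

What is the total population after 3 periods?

Period 1:
Births: 7150 * 0.321 = 2295 ; 12150 * 0.185 = 2248 — total 4543
10–19: 9800 * 0.942 = 9232
20–29: 4850 * 0.967 = 4690
30–39: 7150 * 0.94 = 6721
40+: 12150 * 0.918 + 10050 * 0.626 = 11154 + 6291 = 17445
Net migration: 10–19 + 10 → 9242; 30–39 + 80 → 6801
→ [4543, 9242, 4690, 6801, 17445]
Period 2:
Births: 4690 * 0.321 = 1505 ; 6801 * 0.185 = 1258 — total 2763
10–19: 4543 * 0.942 = 4280
20–29: 9242 * 0.967 = 8937
30–39: 4690 * 0.94 = 4409
40+: 6801 * 0.918 + 17445 * 0.626 = 6243 + 10921 = 17164
Net migration: 10–19 + 10 → 4290; 30–39 + 80 → 4489
→ [2763, 4290, 8937, 4489, 17164]
Period 3:
Births: 8937 * 0.321 = 2869 ; 4489 * 0.185 = 830 — total 3699
10–19: 2763 * 0.942 = 2603
20–29: 4290 * 0.967 = 4148
30–39: 8937 * 0.94 = 8401
40+: 4489 * 0.918 + 17164 * 0.626 = 4121 + 10745 = 14866
Net migration: 10–19 + 10 → 2613; 30–39 + 80 → 8481
→ [3699, 2613, 4148, 8481, 14866]
Total after period 3: 3699 + 2613 + 4148 + 8481 + 14866 = 33807

33807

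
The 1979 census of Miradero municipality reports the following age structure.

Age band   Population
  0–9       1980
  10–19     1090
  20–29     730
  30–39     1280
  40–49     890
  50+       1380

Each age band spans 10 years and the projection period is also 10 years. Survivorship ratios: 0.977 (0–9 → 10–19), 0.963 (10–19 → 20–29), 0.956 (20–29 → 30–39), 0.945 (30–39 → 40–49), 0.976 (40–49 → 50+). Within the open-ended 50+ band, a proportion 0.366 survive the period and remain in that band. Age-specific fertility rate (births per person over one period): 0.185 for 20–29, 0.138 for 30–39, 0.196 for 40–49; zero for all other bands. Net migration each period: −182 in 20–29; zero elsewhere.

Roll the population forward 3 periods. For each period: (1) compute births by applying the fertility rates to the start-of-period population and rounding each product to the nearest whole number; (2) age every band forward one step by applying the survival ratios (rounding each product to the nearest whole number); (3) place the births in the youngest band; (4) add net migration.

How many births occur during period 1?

Call the groups 1 to 6, youngest first.
[period 1]
Births: 730 × 0.185 = 135  |  1280 × 0.138 = 177  |  890 × 0.196 = 174 ⇒ total 486
Group 2: 1980 × 0.977 = 1934
Group 3: 1090 × 0.963 = 1050
Group 4: 730 × 0.956 = 698
Group 5: 1280 × 0.945 = 1210
Group 6: 890 × 0.976 + 1380 × 0.366 = 869 + 505 = 1374
Net migration: Group 3 − 182 → 868
→ [486, 1934, 868, 698, 1210, 1374]

486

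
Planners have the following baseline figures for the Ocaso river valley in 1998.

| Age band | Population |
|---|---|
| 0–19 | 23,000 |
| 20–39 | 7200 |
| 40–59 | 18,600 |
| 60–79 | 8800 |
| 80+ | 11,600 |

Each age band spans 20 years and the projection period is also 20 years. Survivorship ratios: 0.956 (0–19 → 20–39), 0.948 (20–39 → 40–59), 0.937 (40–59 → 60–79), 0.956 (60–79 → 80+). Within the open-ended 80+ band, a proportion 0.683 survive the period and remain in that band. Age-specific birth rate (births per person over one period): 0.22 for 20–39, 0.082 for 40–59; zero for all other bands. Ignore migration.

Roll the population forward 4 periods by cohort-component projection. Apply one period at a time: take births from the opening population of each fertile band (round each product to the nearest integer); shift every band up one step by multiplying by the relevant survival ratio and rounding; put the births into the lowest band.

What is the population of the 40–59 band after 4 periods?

4892

After projecting period 1:
Births: 7200 × 0.22 = 1584 ; 18600 × 0.082 = 1525 → total 3109
20–39: 23000 × 0.956 = 21988
40–59: 7200 × 0.948 = 6826
60–79: 18600 × 0.937 = 17428
80+: 8800 × 0.956 + 11600 × 0.683 = 8413 + 7923 = 16336
End of period: [3109, 21988, 6826, 17428, 16336]
After projecting period 2:
Births: 21988 × 0.22 = 4837 ; 6826 × 0.082 = 560 → total 5397
20–39: 3109 × 0.956 = 2972
40–59: 21988 × 0.948 = 20845
60–79: 6826 × 0.937 = 6396
80+: 17428 × 0.956 + 16336 × 0.683 = 16661 + 11157 = 27818
End of period: [5397, 2972, 20845, 6396, 27818]
After projecting period 3:
Births: 2972 × 0.22 = 654 ; 20845 × 0.082 = 1709 → total 2363
20–39: 5397 × 0.956 = 5160
40–59: 2972 × 0.948 = 2817
60–79: 20845 × 0.937 = 19532
80+: 6396 × 0.956 + 27818 × 0.683 = 6115 + 19000 = 25115
End of period: [2363, 5160, 2817, 19532, 25115]
After projecting period 4:
Births: 5160 × 0.22 = 1135 ; 2817 × 0.082 = 231 → total 1366
20–39: 2363 × 0.956 = 2259
40–59: 5160 × 0.948 = 4892
60–79: 2817 × 0.937 = 2640
80+: 19532 × 0.956 + 25115 × 0.683 = 18673 + 17154 = 35827
End of period: [1366, 2259, 4892, 2640, 35827]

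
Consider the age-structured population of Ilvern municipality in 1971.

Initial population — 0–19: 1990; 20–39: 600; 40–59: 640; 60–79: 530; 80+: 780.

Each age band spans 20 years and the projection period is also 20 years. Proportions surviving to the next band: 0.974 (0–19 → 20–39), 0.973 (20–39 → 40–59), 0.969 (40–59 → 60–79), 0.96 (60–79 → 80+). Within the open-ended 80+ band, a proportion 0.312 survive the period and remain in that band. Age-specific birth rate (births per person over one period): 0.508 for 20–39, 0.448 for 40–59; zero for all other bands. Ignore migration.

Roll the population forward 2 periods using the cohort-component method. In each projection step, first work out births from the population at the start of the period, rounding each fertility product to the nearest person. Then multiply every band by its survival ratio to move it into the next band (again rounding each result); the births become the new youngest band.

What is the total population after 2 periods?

[period 1]
Births: 600 * 0.508 = 305, 640 * 0.448 = 287 — total 592
20–39: 1990 * 0.974 = 1938
40–59: 600 * 0.973 = 584
60–79: 640 * 0.969 = 620
80+: 530 * 0.96 + 780 * 0.312 = 509 + 243 = 752
Population now: 0–19=592, 20–39=1938, 40–59=584, 60–79=620, 80+=752
[period 2]
Births: 1938 * 0.508 = 985, 584 * 0.448 = 262 — total 1247
20–39: 592 * 0.974 = 577
40–59: 1938 * 0.973 = 1886
60–79: 584 * 0.969 = 566
80+: 620 * 0.96 + 752 * 0.312 = 595 + 235 = 830
Population now: 0–19=1247, 20–39=577, 40–59=1886, 60–79=566, 80+=830
Total after period 2: 1247 + 577 + 1886 + 566 + 830 = 5106

5106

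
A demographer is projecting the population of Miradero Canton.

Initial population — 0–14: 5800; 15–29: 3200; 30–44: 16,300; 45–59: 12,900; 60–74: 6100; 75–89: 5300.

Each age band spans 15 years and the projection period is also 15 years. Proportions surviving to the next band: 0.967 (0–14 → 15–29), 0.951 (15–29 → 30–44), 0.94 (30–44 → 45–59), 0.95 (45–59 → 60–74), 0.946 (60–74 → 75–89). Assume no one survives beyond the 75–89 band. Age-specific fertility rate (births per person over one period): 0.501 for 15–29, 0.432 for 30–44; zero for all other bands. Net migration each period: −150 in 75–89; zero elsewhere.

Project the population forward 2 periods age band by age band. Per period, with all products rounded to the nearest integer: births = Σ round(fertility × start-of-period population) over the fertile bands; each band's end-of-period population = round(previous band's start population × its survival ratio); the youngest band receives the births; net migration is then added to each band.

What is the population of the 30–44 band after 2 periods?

5334

[period 1]
Births: 3200 * 0.501 = 1603, 16300 * 0.432 = 7042 → 8645
15–29: 5800 * 0.967 = 5609
30–44: 3200 * 0.951 = 3043
45–59: 16300 * 0.94 = 15322
60–74: 12900 * 0.95 = 12255
75–89: 6100 * 0.946 = 5771
Net migration: 75–89 − 150 → 5621
Population now: 0–14=8645, 15–29=5609, 30–44=3043, 45–59=15322, 60–74=12255, 75–89=5621
[period 2]
Births: 5609 * 0.501 = 2810, 3043 * 0.432 = 1315 → 4125
15–29: 8645 * 0.967 = 8360
30–44: 5609 * 0.951 = 5334
45–59: 3043 * 0.94 = 2860
60–74: 15322 * 0.95 = 14556
75–89: 12255 * 0.946 = 11593
Net migration: 75–89 − 150 → 11443
Population now: 0–14=4125, 15–29=8360, 30–44=5334, 45–59=2860, 60–74=14556, 75–89=11443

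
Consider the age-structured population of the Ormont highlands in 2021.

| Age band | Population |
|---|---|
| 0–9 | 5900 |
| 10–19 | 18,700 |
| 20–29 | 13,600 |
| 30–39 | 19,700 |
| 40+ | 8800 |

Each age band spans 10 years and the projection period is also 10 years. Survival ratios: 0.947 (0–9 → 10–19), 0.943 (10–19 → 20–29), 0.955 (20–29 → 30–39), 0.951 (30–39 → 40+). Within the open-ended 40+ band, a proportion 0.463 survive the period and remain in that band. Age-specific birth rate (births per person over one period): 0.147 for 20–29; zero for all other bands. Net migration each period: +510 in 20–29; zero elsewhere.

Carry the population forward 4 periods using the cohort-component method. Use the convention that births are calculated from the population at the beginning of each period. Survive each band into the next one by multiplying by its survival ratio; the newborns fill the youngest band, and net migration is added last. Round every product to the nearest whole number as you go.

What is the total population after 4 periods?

[period 1]
Births: 13600 * 0.147 = 1999
10–19: 5900 * 0.947 = 5587
20–29: 18700 * 0.943 = 17634
30–39: 13600 * 0.955 = 12988
40+: 19700 * 0.951 + 8800 * 0.463 = 18735 + 4074 = 22809
Net migration: 20–29 + 510 → 18144
End of period: [1999, 5587, 18144, 12988, 22809]
[period 2]
Births: 18144 * 0.147 = 2667
10–19: 1999 * 0.947 = 1893
20–29: 5587 * 0.943 = 5269
30–39: 18144 * 0.955 = 17328
40+: 12988 * 0.951 + 22809 * 0.463 = 12352 + 10561 = 22913
Net migration: 20–29 + 510 → 5779
End of period: [2667, 1893, 5779, 17328, 22913]
[period 3]
Births: 5779 * 0.147 = 850
10–19: 2667 * 0.947 = 2526
20–29: 1893 * 0.943 = 1785
30–39: 5779 * 0.955 = 5519
40+: 17328 * 0.951 + 22913 * 0.463 = 16479 + 10609 = 27088
Net migration: 20–29 + 510 → 2295
End of period: [850, 2526, 2295, 5519, 27088]
[period 4]
Births: 2295 * 0.147 = 337
10–19: 850 * 0.947 = 805
20–29: 2526 * 0.943 = 2382
30–39: 2295 * 0.955 = 2192
40+: 5519 * 0.951 + 27088 * 0.463 = 5249 + 12542 = 17791
Net migration: 20–29 + 510 → 2892
End of period: [337, 805, 2892, 2192, 17791]
Total after period 4: 337 + 805 + 2892 + 2192 + 17791 = 24017

24017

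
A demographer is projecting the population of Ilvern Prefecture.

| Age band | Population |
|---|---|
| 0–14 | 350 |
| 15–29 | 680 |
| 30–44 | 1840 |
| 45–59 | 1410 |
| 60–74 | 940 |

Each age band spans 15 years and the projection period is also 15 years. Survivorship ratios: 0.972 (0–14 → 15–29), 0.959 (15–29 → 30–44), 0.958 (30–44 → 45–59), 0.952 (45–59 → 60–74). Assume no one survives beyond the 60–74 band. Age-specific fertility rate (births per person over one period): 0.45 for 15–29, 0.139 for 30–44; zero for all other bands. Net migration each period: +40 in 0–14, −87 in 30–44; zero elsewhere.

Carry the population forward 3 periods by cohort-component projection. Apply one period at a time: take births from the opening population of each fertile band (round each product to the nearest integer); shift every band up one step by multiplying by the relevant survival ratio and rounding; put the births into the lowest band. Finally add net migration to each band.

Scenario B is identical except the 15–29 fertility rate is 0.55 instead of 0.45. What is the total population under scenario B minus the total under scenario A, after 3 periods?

Let band 1 be 0–14 through band 5 = 60–74.
— Period 1 —
Births: 680 * 0.45 = 306, 1840 * 0.139 = 256 ⇒ total 562
Band 2: 350 * 0.972 = 340
Band 3: 680 * 0.959 = 652
Band 4: 1840 * 0.958 = 1763
Band 5: 1410 * 0.952 = 1342
Net migration: Band 1 + 40 → 602; Band 3 − 87 → 565
→ [602, 340, 565, 1763, 1342]
— Period 2 —
Births: 340 * 0.45 = 153, 565 * 0.139 = 79 ⇒ total 232
Band 2: 602 * 0.972 = 585
Band 3: 340 * 0.959 = 326
Band 4: 565 * 0.958 = 541
Band 5: 1763 * 0.952 = 1678
Net migration: Band 1 + 40 → 272; Band 3 − 87 → 239
→ [272, 585, 239, 541, 1678]
— Period 3 —
Births: 585 * 0.45 = 263, 239 * 0.139 = 33 ⇒ total 296
Band 2: 272 * 0.972 = 264
Band 3: 585 * 0.959 = 561
Band 4: 239 * 0.958 = 229
Band 5: 541 * 0.952 = 515
Net migration: Band 1 + 40 → 336; Band 3 − 87 → 474
→ [336, 264, 474, 229, 515]
Scenario A total after 3 periods: 1818
Scenario B projection —
— Period 1 —
Births: 680 * 0.55 = 374, 1840 * 0.139 = 256 ⇒ total 630
Band 2: 350 * 0.972 = 340
Band 3: 680 * 0.959 = 652
Band 4: 1840 * 0.958 = 1763
Band 5: 1410 * 0.952 = 1342
Net migration: Band 1 + 40 → 670; Band 3 − 87 → 565
→ [670, 340, 565, 1763, 1342]
— Period 2 —
Births: 340 * 0.55 = 187, 565 * 0.139 = 79 ⇒ total 266
Band 2: 670 * 0.972 = 651
Band 3: 340 * 0.959 = 326
Band 4: 565 * 0.958 = 541
Band 5: 1763 * 0.952 = 1678
Net migration: Band 1 + 40 → 306; Band 3 − 87 → 239
→ [306, 651, 239, 541, 1678]
— Period 3 —
Births: 651 * 0.55 = 358, 239 * 0.139 = 33 ⇒ total 391
Band 2: 306 * 0.972 = 297
Band 3: 651 * 0.959 = 624
Band 4: 239 * 0.958 = 229
Band 5: 541 * 0.952 = 515
Net migration: Band 1 + 40 → 431; Band 3 − 87 → 537
→ [431, 297, 537, 229, 515]
Scenario B total after 3 periods: 2009
Difference B − A = 2009 − 1818 = 191

191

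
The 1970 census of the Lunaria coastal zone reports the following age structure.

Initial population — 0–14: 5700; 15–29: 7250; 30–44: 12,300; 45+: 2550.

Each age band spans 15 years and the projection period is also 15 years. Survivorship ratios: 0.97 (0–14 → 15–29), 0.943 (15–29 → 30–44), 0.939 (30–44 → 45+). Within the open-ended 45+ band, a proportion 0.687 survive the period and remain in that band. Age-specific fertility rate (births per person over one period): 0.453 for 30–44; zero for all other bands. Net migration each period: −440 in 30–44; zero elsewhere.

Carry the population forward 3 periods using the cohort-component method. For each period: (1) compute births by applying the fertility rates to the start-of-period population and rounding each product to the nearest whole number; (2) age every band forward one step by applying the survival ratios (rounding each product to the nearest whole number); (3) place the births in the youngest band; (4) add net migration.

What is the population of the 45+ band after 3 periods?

14888

[period 1]
Births: 12300 × 0.453 = 5572
15–29: 5700 × 0.97 = 5529
30–44: 7250 × 0.943 = 6837
45+: 12300 × 0.939 + 2550 × 0.687 = 11550 + 1752 = 13302
Net migration: 30–44 − 440 → 6397
Giving 5572 / 5529 / 6397 / 13302.
[period 2]
Births: 6397 × 0.453 = 2898
15–29: 5572 × 0.97 = 5405
30–44: 5529 × 0.943 = 5214
45+: 6397 × 0.939 + 13302 × 0.687 = 6007 + 9138 = 15145
Net migration: 30–44 − 440 → 4774
Giving 2898 / 5405 / 4774 / 15145.
[period 3]
Births: 4774 × 0.453 = 2163
15–29: 2898 × 0.97 = 2811
30–44: 5405 × 0.943 = 5097
45+: 4774 × 0.939 + 15145 × 0.687 = 4483 + 10405 = 14888
Net migration: 30–44 − 440 → 4657
Giving 2163 / 2811 / 4657 / 14888.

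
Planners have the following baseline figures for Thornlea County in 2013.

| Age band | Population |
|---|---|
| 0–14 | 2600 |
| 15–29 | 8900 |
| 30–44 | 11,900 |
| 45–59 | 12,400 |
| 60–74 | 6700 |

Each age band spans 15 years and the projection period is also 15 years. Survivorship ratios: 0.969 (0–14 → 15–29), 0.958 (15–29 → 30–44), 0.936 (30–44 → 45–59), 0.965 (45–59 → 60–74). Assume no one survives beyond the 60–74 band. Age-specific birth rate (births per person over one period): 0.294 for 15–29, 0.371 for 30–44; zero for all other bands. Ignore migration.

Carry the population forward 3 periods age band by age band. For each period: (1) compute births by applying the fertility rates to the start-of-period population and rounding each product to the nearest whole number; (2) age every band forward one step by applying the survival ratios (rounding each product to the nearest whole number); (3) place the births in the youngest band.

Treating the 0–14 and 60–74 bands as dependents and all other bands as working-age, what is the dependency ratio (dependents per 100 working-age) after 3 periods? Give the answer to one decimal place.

84.3

Call the groups 1 to 5, youngest first.
After projecting period 1:
Births: 8900 * 0.294 = 2617 ; 11900 * 0.371 = 4415 → 7032
Group 2: 2600 * 0.969 = 2519
Group 3: 8900 * 0.958 = 8526
Group 4: 11900 * 0.936 = 11138
Group 5: 12400 * 0.965 = 11966
→ [7032, 2519, 8526, 11138, 11966]
After projecting period 2:
Births: 2519 * 0.294 = 741 ; 8526 * 0.371 = 3163 → 3904
Group 2: 7032 * 0.969 = 6814
Group 3: 2519 * 0.958 = 2413
Group 4: 8526 * 0.936 = 7980
Group 5: 11138 * 0.965 = 10748
→ [3904, 6814, 2413, 7980, 10748]
After projecting period 3:
Births: 6814 * 0.294 = 2003 ; 2413 * 0.371 = 895 → 2898
Group 2: 3904 * 0.969 = 3783
Group 3: 6814 * 0.958 = 6528
Group 4: 2413 * 0.936 = 2259
Group 5: 7980 * 0.965 = 7701
→ [2898, 3783, 6528, 2259, 7701]
Dependents (band 0–14 + band 60–74) = 2898 + 7701 = 10599; working-age = 12570; ratio = 10599/12570 × 100 = 84.3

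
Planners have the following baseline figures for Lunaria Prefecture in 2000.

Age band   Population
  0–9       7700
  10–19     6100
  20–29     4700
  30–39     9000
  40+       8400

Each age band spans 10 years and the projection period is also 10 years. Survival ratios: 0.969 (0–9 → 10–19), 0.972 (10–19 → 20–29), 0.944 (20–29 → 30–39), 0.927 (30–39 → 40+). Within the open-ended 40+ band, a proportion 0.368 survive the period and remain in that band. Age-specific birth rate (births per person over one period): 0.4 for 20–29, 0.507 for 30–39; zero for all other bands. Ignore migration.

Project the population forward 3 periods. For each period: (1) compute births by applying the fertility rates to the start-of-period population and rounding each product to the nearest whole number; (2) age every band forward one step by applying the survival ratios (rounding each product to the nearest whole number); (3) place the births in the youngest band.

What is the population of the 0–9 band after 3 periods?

Numbering the bands 1..5 from youngest to oldest:
Period 1.
Births: 4700 × 0.4 = 1880  |  9000 × 0.507 = 4563 → 6443
Band 2: 7700 × 0.969 = 7461
Band 3: 6100 × 0.972 = 5929
Band 4: 4700 × 0.944 = 4437
Band 5: 9000 × 0.927 + 8400 × 0.368 = 8343 + 3091 = 11434
Giving 6443 / 7461 / 5929 / 4437 / 11434.
Period 2.
Births: 5929 × 0.4 = 2372  |  4437 × 0.507 = 2250 → 4622
Band 2: 6443 × 0.969 = 6243
Band 3: 7461 × 0.972 = 7252
Band 4: 5929 × 0.944 = 5597
Band 5: 4437 × 0.927 + 11434 × 0.368 = 4113 + 4208 = 8321
Giving 4622 / 6243 / 7252 / 5597 / 8321.
Period 3.
Births: 7252 × 0.4 = 2901  |  5597 × 0.507 = 2838 → 5739
Band 2: 4622 × 0.969 = 4479
Band 3: 6243 × 0.972 = 6068
Band 4: 7252 × 0.944 = 6846
Band 5: 5597 × 0.927 + 8321 × 0.368 = 5188 + 3062 = 8250
Giving 5739 / 4479 / 6068 / 6846 / 8250.

5739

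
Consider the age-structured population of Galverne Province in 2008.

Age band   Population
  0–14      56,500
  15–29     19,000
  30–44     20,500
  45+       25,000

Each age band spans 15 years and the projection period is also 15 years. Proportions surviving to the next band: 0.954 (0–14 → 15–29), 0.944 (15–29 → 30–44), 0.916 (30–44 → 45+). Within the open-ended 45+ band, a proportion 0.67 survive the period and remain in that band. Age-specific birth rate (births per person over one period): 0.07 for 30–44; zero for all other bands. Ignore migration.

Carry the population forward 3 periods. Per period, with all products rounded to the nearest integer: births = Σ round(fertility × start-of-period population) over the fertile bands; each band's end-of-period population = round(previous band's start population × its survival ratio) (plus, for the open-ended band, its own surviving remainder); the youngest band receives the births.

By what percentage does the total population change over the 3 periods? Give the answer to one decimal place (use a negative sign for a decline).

-34.2

Numbering the groups 1..4 from youngest to oldest:
[period 1]
Births: 20500 × 0.07 = 1435
Group 2: 56500 × 0.954 = 53901
Group 3: 19000 × 0.944 = 17936
Group 4: 20500 × 0.916 + 25000 × 0.67 = 18778 + 16750 = 35528
End of period: [1435, 53901, 17936, 35528]
[period 2]
Births: 17936 × 0.07 = 1256
Group 2: 1435 × 0.954 = 1369
Group 3: 53901 × 0.944 = 50883
Group 4: 17936 × 0.916 + 35528 × 0.67 = 16429 + 23804 = 40233
End of period: [1256, 1369, 50883, 40233]
[period 3]
Births: 50883 × 0.07 = 3562
Group 2: 1256 × 0.954 = 1198
Group 3: 1369 × 0.944 = 1292
Group 4: 50883 × 0.916 + 40233 × 0.67 = 46609 + 26956 = 73565
End of period: [3562, 1198, 1292, 73565]
Total: 121000 → 79617; change = -41383; percentage change = -34.2%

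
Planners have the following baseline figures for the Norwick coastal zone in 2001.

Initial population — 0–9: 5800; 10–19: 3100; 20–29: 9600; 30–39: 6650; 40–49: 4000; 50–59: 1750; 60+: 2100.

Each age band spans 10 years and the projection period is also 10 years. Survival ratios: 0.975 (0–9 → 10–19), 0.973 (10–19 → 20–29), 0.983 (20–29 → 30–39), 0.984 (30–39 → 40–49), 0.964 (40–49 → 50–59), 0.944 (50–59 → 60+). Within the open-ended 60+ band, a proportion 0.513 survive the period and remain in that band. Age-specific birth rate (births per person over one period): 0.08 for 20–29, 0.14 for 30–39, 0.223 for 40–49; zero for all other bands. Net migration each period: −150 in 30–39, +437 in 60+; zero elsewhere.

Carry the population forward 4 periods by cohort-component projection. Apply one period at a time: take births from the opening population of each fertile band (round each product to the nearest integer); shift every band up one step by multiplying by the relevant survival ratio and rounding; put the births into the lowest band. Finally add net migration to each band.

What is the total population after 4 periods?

30840

After projecting period 1:
Births: 9600 × 0.08 = 768 ; 6650 × 0.14 = 931 ; 4000 × 0.223 = 892 → total 2591
10–19: 5800 × 0.975 = 5655
20–29: 3100 × 0.973 = 3016
30–39: 9600 × 0.983 = 9437
40–49: 6650 × 0.984 = 6544
50–59: 4000 × 0.964 = 3856
60+: 1750 × 0.944 + 2100 × 0.513 = 1652 + 1077 = 2729
Net migration: 30–39 − 150 → 9287; 60+ + 437 → 3166
Population now: 0–9=2591, 10–19=5655, 20–29=3016, 30–39=9287, 40–49=6544, 50–59=3856, 60+=3166
After projecting period 2:
Births: 3016 × 0.08 = 241 ; 9287 × 0.14 = 1300 ; 6544 × 0.223 = 1459 → total 3000
10–19: 2591 × 0.975 = 2526
20–29: 5655 × 0.973 = 5502
30–39: 3016 × 0.983 = 2965
40–49: 9287 × 0.984 = 9138
50–59: 6544 × 0.964 = 6308
60+: 3856 × 0.944 + 3166 × 0.513 = 3640 + 1624 = 5264
Net migration: 30–39 − 150 → 2815; 60+ + 437 → 5701
Population now: 0–9=3000, 10–19=2526, 20–29=5502, 30–39=2815, 40–49=9138, 50–59=6308, 60+=5701
After projecting period 3:
Births: 5502 × 0.08 = 440 ; 2815 × 0.14 = 394 ; 9138 × 0.223 = 2038 → total 2872
10–19: 3000 × 0.975 = 2925
20–29: 2526 × 0.973 = 2458
30–39: 5502 × 0.983 = 5408
40–49: 2815 × 0.984 = 2770
50–59: 9138 × 0.964 = 8809
60+: 6308 × 0.944 + 5701 × 0.513 = 5955 + 2925 = 8880
Net migration: 30–39 − 150 → 5258; 60+ + 437 → 9317
Population now: 0–9=2872, 10–19=2925, 20–29=2458, 30–39=5258, 40–49=2770, 50–59=8809, 60+=9317
After projecting period 4:
Births: 2458 × 0.08 = 197 ; 5258 × 0.14 = 736 ; 2770 × 0.223 = 618 → total 1551
10–19: 2872 × 0.975 = 2800
20–29: 2925 × 0.973 = 2846
30–39: 2458 × 0.983 = 2416
40–49: 5258 × 0.984 = 5174
50–59: 2770 × 0.964 = 2670
60+: 8809 × 0.944 + 9317 × 0.513 = 8316 + 4780 = 13096
Net migration: 30–39 − 150 → 2266; 60+ + 437 → 13533
Population now: 0–9=1551, 10–19=2800, 20–29=2846, 30–39=2266, 40–49=5174, 50–59=2670, 60+=13533
Total after period 4: 1551 + 2800 + 2846 + 2266 + 5174 + 2670 + 13533 = 30840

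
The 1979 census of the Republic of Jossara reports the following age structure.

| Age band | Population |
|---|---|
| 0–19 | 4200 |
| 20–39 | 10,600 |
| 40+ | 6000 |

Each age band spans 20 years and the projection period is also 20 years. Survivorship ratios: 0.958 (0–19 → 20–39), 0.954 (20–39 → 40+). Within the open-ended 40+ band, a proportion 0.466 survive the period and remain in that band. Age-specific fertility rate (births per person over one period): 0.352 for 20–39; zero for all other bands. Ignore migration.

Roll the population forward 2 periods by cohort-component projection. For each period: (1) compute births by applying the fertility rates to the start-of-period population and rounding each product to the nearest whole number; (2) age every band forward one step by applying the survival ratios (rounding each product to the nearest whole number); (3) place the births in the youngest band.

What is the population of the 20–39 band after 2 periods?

3574

Call the groups 1 to 3, youngest first.
Period 1:
Births: 10600 × 0.352 = 3731
Group 2: 4200 × 0.958 = 4024
Group 3: 10600 × 0.954 + 6000 × 0.466 = 10112 + 2796 = 12908
Giving 3731 / 4024 / 12908.
Period 2:
Births: 4024 × 0.352 = 1416
Group 2: 3731 × 0.958 = 3574
Group 3: 4024 × 0.954 + 12908 × 0.466 = 3839 + 6015 = 9854
Giving 1416 / 3574 / 9854.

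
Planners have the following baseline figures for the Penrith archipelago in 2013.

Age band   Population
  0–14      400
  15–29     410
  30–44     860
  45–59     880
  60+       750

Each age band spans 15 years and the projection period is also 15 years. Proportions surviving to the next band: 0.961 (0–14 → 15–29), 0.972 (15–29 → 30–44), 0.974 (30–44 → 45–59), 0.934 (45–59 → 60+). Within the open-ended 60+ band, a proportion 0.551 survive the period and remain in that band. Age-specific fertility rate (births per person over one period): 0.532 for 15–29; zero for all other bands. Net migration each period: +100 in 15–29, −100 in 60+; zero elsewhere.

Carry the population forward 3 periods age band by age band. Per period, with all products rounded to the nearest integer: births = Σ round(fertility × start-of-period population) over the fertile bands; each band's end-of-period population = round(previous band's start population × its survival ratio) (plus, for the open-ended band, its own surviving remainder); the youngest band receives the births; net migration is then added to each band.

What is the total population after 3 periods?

2253

Numbering the bands 1..5 from youngest to oldest:
— Period 1 —
Births: 410 * 0.532 = 218
Band 2: 400 * 0.961 = 384
Band 3: 410 * 0.972 = 399
Band 4: 860 * 0.974 = 838
Band 5: 880 * 0.934 + 750 * 0.551 = 822 + 413 = 1235
Net migration: Band 2 + 100 → 484; Band 5 − 100 → 1135
→ [218, 484, 399, 838, 1135]
— Period 2 —
Births: 484 * 0.532 = 257
Band 2: 218 * 0.961 = 209
Band 3: 484 * 0.972 = 470
Band 4: 399 * 0.974 = 389
Band 5: 838 * 0.934 + 1135 * 0.551 = 783 + 625 = 1408
Net migration: Band 2 + 100 → 309; Band 5 − 100 → 1308
→ [257, 309, 470, 389, 1308]
— Period 3 —
Births: 309 * 0.532 = 164
Band 2: 257 * 0.961 = 247
Band 3: 309 * 0.972 = 300
Band 4: 470 * 0.974 = 458
Band 5: 389 * 0.934 + 1308 * 0.551 = 363 + 721 = 1084
Net migration: Band 2 + 100 → 347; Band 5 − 100 → 984
→ [164, 347, 300, 458, 984]
Total after period 3: 164 + 347 + 300 + 458 + 984 = 2253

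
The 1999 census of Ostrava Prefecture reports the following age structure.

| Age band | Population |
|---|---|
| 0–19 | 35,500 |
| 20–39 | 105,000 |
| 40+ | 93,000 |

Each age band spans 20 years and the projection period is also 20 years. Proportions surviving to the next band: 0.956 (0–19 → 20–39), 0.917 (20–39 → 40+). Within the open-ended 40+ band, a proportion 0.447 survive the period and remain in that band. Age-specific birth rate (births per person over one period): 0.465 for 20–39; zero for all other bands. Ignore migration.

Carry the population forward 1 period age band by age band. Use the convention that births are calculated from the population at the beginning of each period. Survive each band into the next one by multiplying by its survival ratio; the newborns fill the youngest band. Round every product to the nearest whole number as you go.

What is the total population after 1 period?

220619

(Groups numbered youngest = 1 to oldest = 3.)
— Period 1 —
Births: 105000 * 0.465 = 48825
Group 2: 35500 * 0.956 = 33938
Group 3: 105000 * 0.917 + 93000 * 0.447 = 96285 + 41571 = 137856
Giving 48825 / 33938 / 137856.
Total after period 1: 48825 + 33938 + 137856 = 220619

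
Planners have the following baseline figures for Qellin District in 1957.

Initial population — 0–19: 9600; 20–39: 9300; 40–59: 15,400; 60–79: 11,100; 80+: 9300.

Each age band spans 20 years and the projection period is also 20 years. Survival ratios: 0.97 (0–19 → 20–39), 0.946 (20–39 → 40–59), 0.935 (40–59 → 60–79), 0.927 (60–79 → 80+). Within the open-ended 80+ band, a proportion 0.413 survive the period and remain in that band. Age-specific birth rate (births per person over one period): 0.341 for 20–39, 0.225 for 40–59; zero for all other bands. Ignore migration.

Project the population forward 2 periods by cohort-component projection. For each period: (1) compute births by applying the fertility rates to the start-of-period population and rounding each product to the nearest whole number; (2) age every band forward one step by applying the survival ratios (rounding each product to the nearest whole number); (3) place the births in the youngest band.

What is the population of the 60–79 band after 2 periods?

8226

Call the bands 1 to 5, youngest first.
[period 1]
Births: 9300 × 0.341 = 3171, 15400 × 0.225 = 3465 ⇒ total 6636
Band 2: 9600 × 0.97 = 9312
Band 3: 9300 × 0.946 = 8798
Band 4: 15400 × 0.935 = 14399
Band 5: 11100 × 0.927 + 9300 × 0.413 = 10290 + 3841 = 14131
End of period: [6636, 9312, 8798, 14399, 14131]
[period 2]
Births: 9312 × 0.341 = 3175, 8798 × 0.225 = 1980 ⇒ total 5155
Band 2: 6636 × 0.97 = 6437
Band 3: 9312 × 0.946 = 8809
Band 4: 8798 × 0.935 = 8226
Band 5: 14399 × 0.927 + 14131 × 0.413 = 13348 + 5836 = 19184
End of period: [5155, 6437, 8809, 8226, 19184]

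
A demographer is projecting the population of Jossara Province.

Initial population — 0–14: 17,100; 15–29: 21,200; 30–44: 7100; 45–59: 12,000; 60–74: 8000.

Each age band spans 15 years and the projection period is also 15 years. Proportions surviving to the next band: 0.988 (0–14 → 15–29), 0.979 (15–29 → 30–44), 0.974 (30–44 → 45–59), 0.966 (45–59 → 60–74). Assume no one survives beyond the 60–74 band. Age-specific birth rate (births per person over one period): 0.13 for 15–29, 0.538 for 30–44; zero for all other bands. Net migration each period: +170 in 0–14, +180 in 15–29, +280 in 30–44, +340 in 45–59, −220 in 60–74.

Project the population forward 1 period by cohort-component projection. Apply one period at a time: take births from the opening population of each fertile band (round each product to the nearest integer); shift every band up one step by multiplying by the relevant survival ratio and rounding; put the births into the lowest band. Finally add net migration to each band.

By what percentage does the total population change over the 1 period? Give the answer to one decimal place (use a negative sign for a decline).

[period 1]
Births: 21200 × 0.13 = 2756 ; 7100 × 0.538 = 3820 ⇒ total 6576
15–29: 17100 × 0.988 = 16895
30–44: 21200 × 0.979 = 20755
45–59: 7100 × 0.974 = 6915
60–74: 12000 × 0.966 = 11592
Net migration: 0–14 + 170 → 6746; 15–29 + 180 → 17075; 30–44 + 280 → 21035; 45–59 + 340 → 7255; 60–74 − 220 → 11372
Population now: 0–14=6746, 15–29=17075, 30–44=21035, 45–59=7255, 60–74=11372
Total: 65400 → 63483; change = -1917; percentage change = -2.9%

-2.9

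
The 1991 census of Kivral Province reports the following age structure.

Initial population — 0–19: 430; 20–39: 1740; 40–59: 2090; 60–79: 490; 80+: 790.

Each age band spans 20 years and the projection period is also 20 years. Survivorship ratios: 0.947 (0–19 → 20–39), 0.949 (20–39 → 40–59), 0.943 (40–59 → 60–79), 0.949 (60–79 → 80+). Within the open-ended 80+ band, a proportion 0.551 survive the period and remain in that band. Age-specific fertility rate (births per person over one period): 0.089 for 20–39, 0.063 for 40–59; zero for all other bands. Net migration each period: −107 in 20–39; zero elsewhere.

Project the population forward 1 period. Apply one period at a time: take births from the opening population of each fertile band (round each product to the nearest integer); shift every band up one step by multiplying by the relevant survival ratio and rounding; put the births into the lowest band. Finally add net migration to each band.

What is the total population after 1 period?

Let group 1 be 0–19 through group 5 = 80+.
Period 1.
Births: 1740 × 0.089 = 155 ; 2090 × 0.063 = 132 → total 287
Group 2: 430 × 0.947 = 407
Group 3: 1740 × 0.949 = 1651
Group 4: 2090 × 0.943 = 1971
Group 5: 490 × 0.949 + 790 × 0.551 = 465 + 435 = 900
Net migration: Group 2 − 107 → 300
→ [287, 300, 1651, 1971, 900]
Total after period 1: 287 + 300 + 1651 + 1971 + 900 = 5109

5109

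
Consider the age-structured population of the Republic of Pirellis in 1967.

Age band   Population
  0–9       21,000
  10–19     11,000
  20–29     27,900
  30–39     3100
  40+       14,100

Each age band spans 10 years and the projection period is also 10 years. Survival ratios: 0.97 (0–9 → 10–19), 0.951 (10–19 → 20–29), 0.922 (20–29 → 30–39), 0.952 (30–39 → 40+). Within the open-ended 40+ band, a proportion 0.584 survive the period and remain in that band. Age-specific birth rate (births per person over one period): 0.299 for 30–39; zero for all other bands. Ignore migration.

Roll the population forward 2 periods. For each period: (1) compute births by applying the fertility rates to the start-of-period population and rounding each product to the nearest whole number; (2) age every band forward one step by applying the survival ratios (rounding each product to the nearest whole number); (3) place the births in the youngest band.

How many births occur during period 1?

(Groups numbered youngest = 1 to oldest = 5.)
[period 1]
Births: 3100 × 0.299 = 927
Group 2: 21000 × 0.97 = 20370
Group 3: 11000 × 0.951 = 10461
Group 4: 27900 × 0.922 = 25724
Group 5: 3100 × 0.952 + 14100 × 0.584 = 2951 + 8234 = 11185
Population now: 0–9=927, 10–19=20370, 20–29=10461, 30–39=25724, 40+=11185

927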